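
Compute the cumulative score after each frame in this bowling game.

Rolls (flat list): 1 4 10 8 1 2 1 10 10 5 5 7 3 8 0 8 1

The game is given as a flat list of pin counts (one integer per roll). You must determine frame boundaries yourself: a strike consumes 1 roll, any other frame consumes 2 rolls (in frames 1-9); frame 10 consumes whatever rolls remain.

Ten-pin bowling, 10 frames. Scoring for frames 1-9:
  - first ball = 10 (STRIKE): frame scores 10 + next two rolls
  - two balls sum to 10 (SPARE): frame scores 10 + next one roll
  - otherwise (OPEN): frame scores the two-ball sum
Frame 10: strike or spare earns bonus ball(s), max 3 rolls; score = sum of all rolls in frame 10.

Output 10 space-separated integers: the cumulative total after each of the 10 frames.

Answer: 5 24 33 36 61 81 98 116 124 133

Derivation:
Frame 1: OPEN (1+4=5). Cumulative: 5
Frame 2: STRIKE. 10 + next two rolls (8+1) = 19. Cumulative: 24
Frame 3: OPEN (8+1=9). Cumulative: 33
Frame 4: OPEN (2+1=3). Cumulative: 36
Frame 5: STRIKE. 10 + next two rolls (10+5) = 25. Cumulative: 61
Frame 6: STRIKE. 10 + next two rolls (5+5) = 20. Cumulative: 81
Frame 7: SPARE (5+5=10). 10 + next roll (7) = 17. Cumulative: 98
Frame 8: SPARE (7+3=10). 10 + next roll (8) = 18. Cumulative: 116
Frame 9: OPEN (8+0=8). Cumulative: 124
Frame 10: OPEN. Sum of all frame-10 rolls (8+1) = 9. Cumulative: 133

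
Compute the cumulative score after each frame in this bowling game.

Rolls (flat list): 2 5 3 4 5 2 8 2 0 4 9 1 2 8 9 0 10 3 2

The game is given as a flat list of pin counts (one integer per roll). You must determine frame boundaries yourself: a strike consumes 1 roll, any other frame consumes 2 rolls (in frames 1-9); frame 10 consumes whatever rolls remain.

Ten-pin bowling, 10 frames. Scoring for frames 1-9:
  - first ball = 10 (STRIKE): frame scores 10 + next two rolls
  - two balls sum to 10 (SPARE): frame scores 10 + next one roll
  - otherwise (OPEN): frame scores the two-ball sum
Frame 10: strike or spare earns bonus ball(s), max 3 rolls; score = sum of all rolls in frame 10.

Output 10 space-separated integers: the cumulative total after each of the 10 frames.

Answer: 7 14 21 31 35 47 66 75 90 95

Derivation:
Frame 1: OPEN (2+5=7). Cumulative: 7
Frame 2: OPEN (3+4=7). Cumulative: 14
Frame 3: OPEN (5+2=7). Cumulative: 21
Frame 4: SPARE (8+2=10). 10 + next roll (0) = 10. Cumulative: 31
Frame 5: OPEN (0+4=4). Cumulative: 35
Frame 6: SPARE (9+1=10). 10 + next roll (2) = 12. Cumulative: 47
Frame 7: SPARE (2+8=10). 10 + next roll (9) = 19. Cumulative: 66
Frame 8: OPEN (9+0=9). Cumulative: 75
Frame 9: STRIKE. 10 + next two rolls (3+2) = 15. Cumulative: 90
Frame 10: OPEN. Sum of all frame-10 rolls (3+2) = 5. Cumulative: 95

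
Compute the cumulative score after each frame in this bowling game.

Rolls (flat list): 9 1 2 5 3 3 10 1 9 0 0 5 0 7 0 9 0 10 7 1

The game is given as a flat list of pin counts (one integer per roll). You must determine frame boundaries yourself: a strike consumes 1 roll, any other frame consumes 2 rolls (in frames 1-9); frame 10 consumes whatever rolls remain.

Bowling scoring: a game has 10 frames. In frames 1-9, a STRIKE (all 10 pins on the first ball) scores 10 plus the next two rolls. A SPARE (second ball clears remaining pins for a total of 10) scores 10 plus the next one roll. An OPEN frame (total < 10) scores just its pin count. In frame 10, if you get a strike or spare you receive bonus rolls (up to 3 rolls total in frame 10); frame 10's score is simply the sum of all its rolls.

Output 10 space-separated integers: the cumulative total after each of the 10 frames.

Answer: 12 19 25 45 55 55 60 67 76 94

Derivation:
Frame 1: SPARE (9+1=10). 10 + next roll (2) = 12. Cumulative: 12
Frame 2: OPEN (2+5=7). Cumulative: 19
Frame 3: OPEN (3+3=6). Cumulative: 25
Frame 4: STRIKE. 10 + next two rolls (1+9) = 20. Cumulative: 45
Frame 5: SPARE (1+9=10). 10 + next roll (0) = 10. Cumulative: 55
Frame 6: OPEN (0+0=0). Cumulative: 55
Frame 7: OPEN (5+0=5). Cumulative: 60
Frame 8: OPEN (7+0=7). Cumulative: 67
Frame 9: OPEN (9+0=9). Cumulative: 76
Frame 10: STRIKE. Sum of all frame-10 rolls (10+7+1) = 18. Cumulative: 94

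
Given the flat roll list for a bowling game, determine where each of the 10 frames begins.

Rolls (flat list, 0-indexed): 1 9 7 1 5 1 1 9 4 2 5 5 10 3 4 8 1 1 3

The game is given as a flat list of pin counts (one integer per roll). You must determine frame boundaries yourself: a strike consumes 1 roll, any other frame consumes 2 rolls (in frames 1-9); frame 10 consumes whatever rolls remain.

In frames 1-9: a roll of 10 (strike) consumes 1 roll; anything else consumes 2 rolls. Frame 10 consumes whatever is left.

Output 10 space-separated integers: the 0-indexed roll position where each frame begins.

Frame 1 starts at roll index 0: rolls=1,9 (sum=10), consumes 2 rolls
Frame 2 starts at roll index 2: rolls=7,1 (sum=8), consumes 2 rolls
Frame 3 starts at roll index 4: rolls=5,1 (sum=6), consumes 2 rolls
Frame 4 starts at roll index 6: rolls=1,9 (sum=10), consumes 2 rolls
Frame 5 starts at roll index 8: rolls=4,2 (sum=6), consumes 2 rolls
Frame 6 starts at roll index 10: rolls=5,5 (sum=10), consumes 2 rolls
Frame 7 starts at roll index 12: roll=10 (strike), consumes 1 roll
Frame 8 starts at roll index 13: rolls=3,4 (sum=7), consumes 2 rolls
Frame 9 starts at roll index 15: rolls=8,1 (sum=9), consumes 2 rolls
Frame 10 starts at roll index 17: 2 remaining rolls

Answer: 0 2 4 6 8 10 12 13 15 17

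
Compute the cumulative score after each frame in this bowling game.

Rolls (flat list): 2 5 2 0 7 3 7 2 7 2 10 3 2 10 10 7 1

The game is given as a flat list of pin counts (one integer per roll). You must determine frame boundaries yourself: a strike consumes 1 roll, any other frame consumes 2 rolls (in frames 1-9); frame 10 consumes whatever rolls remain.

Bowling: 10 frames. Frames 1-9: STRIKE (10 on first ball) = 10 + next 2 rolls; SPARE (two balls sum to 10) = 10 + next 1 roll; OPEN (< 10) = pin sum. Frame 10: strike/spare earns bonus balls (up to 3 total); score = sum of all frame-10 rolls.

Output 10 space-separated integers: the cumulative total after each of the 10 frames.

Frame 1: OPEN (2+5=7). Cumulative: 7
Frame 2: OPEN (2+0=2). Cumulative: 9
Frame 3: SPARE (7+3=10). 10 + next roll (7) = 17. Cumulative: 26
Frame 4: OPEN (7+2=9). Cumulative: 35
Frame 5: OPEN (7+2=9). Cumulative: 44
Frame 6: STRIKE. 10 + next two rolls (3+2) = 15. Cumulative: 59
Frame 7: OPEN (3+2=5). Cumulative: 64
Frame 8: STRIKE. 10 + next two rolls (10+7) = 27. Cumulative: 91
Frame 9: STRIKE. 10 + next two rolls (7+1) = 18. Cumulative: 109
Frame 10: OPEN. Sum of all frame-10 rolls (7+1) = 8. Cumulative: 117

Answer: 7 9 26 35 44 59 64 91 109 117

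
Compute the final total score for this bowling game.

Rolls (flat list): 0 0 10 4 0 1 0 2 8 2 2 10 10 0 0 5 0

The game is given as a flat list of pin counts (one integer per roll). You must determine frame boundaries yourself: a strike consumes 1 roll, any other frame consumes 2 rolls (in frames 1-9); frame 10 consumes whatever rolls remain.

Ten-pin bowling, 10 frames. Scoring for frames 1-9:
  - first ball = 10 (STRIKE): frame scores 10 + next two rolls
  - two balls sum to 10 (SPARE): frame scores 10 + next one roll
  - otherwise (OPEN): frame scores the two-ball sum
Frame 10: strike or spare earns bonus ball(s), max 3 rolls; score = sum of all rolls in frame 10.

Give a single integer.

Answer: 70

Derivation:
Frame 1: OPEN (0+0=0). Cumulative: 0
Frame 2: STRIKE. 10 + next two rolls (4+0) = 14. Cumulative: 14
Frame 3: OPEN (4+0=4). Cumulative: 18
Frame 4: OPEN (1+0=1). Cumulative: 19
Frame 5: SPARE (2+8=10). 10 + next roll (2) = 12. Cumulative: 31
Frame 6: OPEN (2+2=4). Cumulative: 35
Frame 7: STRIKE. 10 + next two rolls (10+0) = 20. Cumulative: 55
Frame 8: STRIKE. 10 + next two rolls (0+0) = 10. Cumulative: 65
Frame 9: OPEN (0+0=0). Cumulative: 65
Frame 10: OPEN. Sum of all frame-10 rolls (5+0) = 5. Cumulative: 70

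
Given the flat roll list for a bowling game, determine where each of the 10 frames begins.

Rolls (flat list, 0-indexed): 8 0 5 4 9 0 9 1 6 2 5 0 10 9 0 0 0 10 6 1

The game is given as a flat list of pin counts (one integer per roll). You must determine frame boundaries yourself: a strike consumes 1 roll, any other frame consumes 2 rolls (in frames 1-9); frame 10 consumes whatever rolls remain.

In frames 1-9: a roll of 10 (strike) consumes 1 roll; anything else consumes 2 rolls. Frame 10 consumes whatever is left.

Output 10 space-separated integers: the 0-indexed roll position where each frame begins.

Answer: 0 2 4 6 8 10 12 13 15 17

Derivation:
Frame 1 starts at roll index 0: rolls=8,0 (sum=8), consumes 2 rolls
Frame 2 starts at roll index 2: rolls=5,4 (sum=9), consumes 2 rolls
Frame 3 starts at roll index 4: rolls=9,0 (sum=9), consumes 2 rolls
Frame 4 starts at roll index 6: rolls=9,1 (sum=10), consumes 2 rolls
Frame 5 starts at roll index 8: rolls=6,2 (sum=8), consumes 2 rolls
Frame 6 starts at roll index 10: rolls=5,0 (sum=5), consumes 2 rolls
Frame 7 starts at roll index 12: roll=10 (strike), consumes 1 roll
Frame 8 starts at roll index 13: rolls=9,0 (sum=9), consumes 2 rolls
Frame 9 starts at roll index 15: rolls=0,0 (sum=0), consumes 2 rolls
Frame 10 starts at roll index 17: 3 remaining rolls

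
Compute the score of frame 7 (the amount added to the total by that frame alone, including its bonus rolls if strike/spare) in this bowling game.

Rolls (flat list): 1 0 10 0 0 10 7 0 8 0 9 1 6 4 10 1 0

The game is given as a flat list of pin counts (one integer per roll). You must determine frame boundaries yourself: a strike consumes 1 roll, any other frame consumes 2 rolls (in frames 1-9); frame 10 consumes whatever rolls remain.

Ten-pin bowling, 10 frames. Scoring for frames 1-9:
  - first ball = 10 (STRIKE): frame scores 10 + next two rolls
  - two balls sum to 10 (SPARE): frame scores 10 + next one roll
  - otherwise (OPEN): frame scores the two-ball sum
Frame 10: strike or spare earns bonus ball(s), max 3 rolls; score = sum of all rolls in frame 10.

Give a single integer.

Answer: 16

Derivation:
Frame 1: OPEN (1+0=1). Cumulative: 1
Frame 2: STRIKE. 10 + next two rolls (0+0) = 10. Cumulative: 11
Frame 3: OPEN (0+0=0). Cumulative: 11
Frame 4: STRIKE. 10 + next two rolls (7+0) = 17. Cumulative: 28
Frame 5: OPEN (7+0=7). Cumulative: 35
Frame 6: OPEN (8+0=8). Cumulative: 43
Frame 7: SPARE (9+1=10). 10 + next roll (6) = 16. Cumulative: 59
Frame 8: SPARE (6+4=10). 10 + next roll (10) = 20. Cumulative: 79
Frame 9: STRIKE. 10 + next two rolls (1+0) = 11. Cumulative: 90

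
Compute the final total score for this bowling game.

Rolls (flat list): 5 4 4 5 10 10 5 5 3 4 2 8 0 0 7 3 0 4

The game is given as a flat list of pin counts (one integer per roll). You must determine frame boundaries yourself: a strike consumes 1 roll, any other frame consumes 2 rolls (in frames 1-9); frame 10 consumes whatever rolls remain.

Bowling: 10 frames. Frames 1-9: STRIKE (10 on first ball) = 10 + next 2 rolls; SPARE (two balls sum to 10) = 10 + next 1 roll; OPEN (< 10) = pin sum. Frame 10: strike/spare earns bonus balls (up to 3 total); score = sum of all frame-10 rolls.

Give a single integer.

Answer: 107

Derivation:
Frame 1: OPEN (5+4=9). Cumulative: 9
Frame 2: OPEN (4+5=9). Cumulative: 18
Frame 3: STRIKE. 10 + next two rolls (10+5) = 25. Cumulative: 43
Frame 4: STRIKE. 10 + next two rolls (5+5) = 20. Cumulative: 63
Frame 5: SPARE (5+5=10). 10 + next roll (3) = 13. Cumulative: 76
Frame 6: OPEN (3+4=7). Cumulative: 83
Frame 7: SPARE (2+8=10). 10 + next roll (0) = 10. Cumulative: 93
Frame 8: OPEN (0+0=0). Cumulative: 93
Frame 9: SPARE (7+3=10). 10 + next roll (0) = 10. Cumulative: 103
Frame 10: OPEN. Sum of all frame-10 rolls (0+4) = 4. Cumulative: 107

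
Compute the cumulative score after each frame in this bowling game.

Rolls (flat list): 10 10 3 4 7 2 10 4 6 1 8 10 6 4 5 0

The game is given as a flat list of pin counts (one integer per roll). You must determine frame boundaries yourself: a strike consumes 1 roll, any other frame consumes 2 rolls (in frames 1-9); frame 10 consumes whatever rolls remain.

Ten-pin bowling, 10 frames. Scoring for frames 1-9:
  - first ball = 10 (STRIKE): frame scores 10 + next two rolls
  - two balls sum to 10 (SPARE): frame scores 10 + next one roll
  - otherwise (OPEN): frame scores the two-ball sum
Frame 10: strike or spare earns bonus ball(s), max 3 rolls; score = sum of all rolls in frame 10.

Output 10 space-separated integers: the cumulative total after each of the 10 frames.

Answer: 23 40 47 56 76 87 96 116 131 136

Derivation:
Frame 1: STRIKE. 10 + next two rolls (10+3) = 23. Cumulative: 23
Frame 2: STRIKE. 10 + next two rolls (3+4) = 17. Cumulative: 40
Frame 3: OPEN (3+4=7). Cumulative: 47
Frame 4: OPEN (7+2=9). Cumulative: 56
Frame 5: STRIKE. 10 + next two rolls (4+6) = 20. Cumulative: 76
Frame 6: SPARE (4+6=10). 10 + next roll (1) = 11. Cumulative: 87
Frame 7: OPEN (1+8=9). Cumulative: 96
Frame 8: STRIKE. 10 + next two rolls (6+4) = 20. Cumulative: 116
Frame 9: SPARE (6+4=10). 10 + next roll (5) = 15. Cumulative: 131
Frame 10: OPEN. Sum of all frame-10 rolls (5+0) = 5. Cumulative: 136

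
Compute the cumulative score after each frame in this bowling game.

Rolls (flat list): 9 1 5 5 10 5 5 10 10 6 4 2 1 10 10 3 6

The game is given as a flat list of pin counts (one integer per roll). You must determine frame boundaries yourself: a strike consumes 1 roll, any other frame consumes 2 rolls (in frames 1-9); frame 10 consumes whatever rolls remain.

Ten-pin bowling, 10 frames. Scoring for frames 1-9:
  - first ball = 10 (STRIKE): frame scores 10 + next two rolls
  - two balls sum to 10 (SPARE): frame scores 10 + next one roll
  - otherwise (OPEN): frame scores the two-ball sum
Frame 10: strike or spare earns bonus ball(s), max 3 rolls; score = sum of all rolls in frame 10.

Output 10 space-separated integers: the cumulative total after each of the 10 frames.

Frame 1: SPARE (9+1=10). 10 + next roll (5) = 15. Cumulative: 15
Frame 2: SPARE (5+5=10). 10 + next roll (10) = 20. Cumulative: 35
Frame 3: STRIKE. 10 + next two rolls (5+5) = 20. Cumulative: 55
Frame 4: SPARE (5+5=10). 10 + next roll (10) = 20. Cumulative: 75
Frame 5: STRIKE. 10 + next two rolls (10+6) = 26. Cumulative: 101
Frame 6: STRIKE. 10 + next two rolls (6+4) = 20. Cumulative: 121
Frame 7: SPARE (6+4=10). 10 + next roll (2) = 12. Cumulative: 133
Frame 8: OPEN (2+1=3). Cumulative: 136
Frame 9: STRIKE. 10 + next two rolls (10+3) = 23. Cumulative: 159
Frame 10: STRIKE. Sum of all frame-10 rolls (10+3+6) = 19. Cumulative: 178

Answer: 15 35 55 75 101 121 133 136 159 178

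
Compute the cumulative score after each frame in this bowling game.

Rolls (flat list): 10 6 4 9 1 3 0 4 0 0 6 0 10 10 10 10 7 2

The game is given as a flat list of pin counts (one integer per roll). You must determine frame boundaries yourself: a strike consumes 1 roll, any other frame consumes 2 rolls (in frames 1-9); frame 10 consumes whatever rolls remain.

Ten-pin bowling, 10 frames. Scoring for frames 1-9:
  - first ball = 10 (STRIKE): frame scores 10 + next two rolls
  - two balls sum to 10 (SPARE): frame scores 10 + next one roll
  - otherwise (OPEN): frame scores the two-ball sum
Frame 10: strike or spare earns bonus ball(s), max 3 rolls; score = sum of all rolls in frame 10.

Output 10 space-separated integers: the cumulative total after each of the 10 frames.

Answer: 20 39 52 55 59 65 85 115 142 161

Derivation:
Frame 1: STRIKE. 10 + next two rolls (6+4) = 20. Cumulative: 20
Frame 2: SPARE (6+4=10). 10 + next roll (9) = 19. Cumulative: 39
Frame 3: SPARE (9+1=10). 10 + next roll (3) = 13. Cumulative: 52
Frame 4: OPEN (3+0=3). Cumulative: 55
Frame 5: OPEN (4+0=4). Cumulative: 59
Frame 6: OPEN (0+6=6). Cumulative: 65
Frame 7: SPARE (0+10=10). 10 + next roll (10) = 20. Cumulative: 85
Frame 8: STRIKE. 10 + next two rolls (10+10) = 30. Cumulative: 115
Frame 9: STRIKE. 10 + next two rolls (10+7) = 27. Cumulative: 142
Frame 10: STRIKE. Sum of all frame-10 rolls (10+7+2) = 19. Cumulative: 161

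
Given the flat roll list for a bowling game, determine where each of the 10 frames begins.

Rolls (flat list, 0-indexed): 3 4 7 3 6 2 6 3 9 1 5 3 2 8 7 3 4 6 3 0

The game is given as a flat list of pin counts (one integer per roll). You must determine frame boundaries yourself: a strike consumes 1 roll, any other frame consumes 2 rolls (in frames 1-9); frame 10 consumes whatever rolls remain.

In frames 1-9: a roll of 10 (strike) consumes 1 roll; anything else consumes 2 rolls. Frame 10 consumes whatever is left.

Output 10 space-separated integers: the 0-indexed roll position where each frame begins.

Answer: 0 2 4 6 8 10 12 14 16 18

Derivation:
Frame 1 starts at roll index 0: rolls=3,4 (sum=7), consumes 2 rolls
Frame 2 starts at roll index 2: rolls=7,3 (sum=10), consumes 2 rolls
Frame 3 starts at roll index 4: rolls=6,2 (sum=8), consumes 2 rolls
Frame 4 starts at roll index 6: rolls=6,3 (sum=9), consumes 2 rolls
Frame 5 starts at roll index 8: rolls=9,1 (sum=10), consumes 2 rolls
Frame 6 starts at roll index 10: rolls=5,3 (sum=8), consumes 2 rolls
Frame 7 starts at roll index 12: rolls=2,8 (sum=10), consumes 2 rolls
Frame 8 starts at roll index 14: rolls=7,3 (sum=10), consumes 2 rolls
Frame 9 starts at roll index 16: rolls=4,6 (sum=10), consumes 2 rolls
Frame 10 starts at roll index 18: 2 remaining rolls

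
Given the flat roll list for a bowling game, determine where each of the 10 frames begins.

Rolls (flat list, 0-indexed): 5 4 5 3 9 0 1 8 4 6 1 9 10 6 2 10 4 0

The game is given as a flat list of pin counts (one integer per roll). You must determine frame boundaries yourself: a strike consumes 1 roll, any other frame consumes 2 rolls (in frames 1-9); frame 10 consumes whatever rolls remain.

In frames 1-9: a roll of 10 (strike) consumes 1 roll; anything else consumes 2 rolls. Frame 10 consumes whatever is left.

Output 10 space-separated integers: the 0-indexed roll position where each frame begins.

Frame 1 starts at roll index 0: rolls=5,4 (sum=9), consumes 2 rolls
Frame 2 starts at roll index 2: rolls=5,3 (sum=8), consumes 2 rolls
Frame 3 starts at roll index 4: rolls=9,0 (sum=9), consumes 2 rolls
Frame 4 starts at roll index 6: rolls=1,8 (sum=9), consumes 2 rolls
Frame 5 starts at roll index 8: rolls=4,6 (sum=10), consumes 2 rolls
Frame 6 starts at roll index 10: rolls=1,9 (sum=10), consumes 2 rolls
Frame 7 starts at roll index 12: roll=10 (strike), consumes 1 roll
Frame 8 starts at roll index 13: rolls=6,2 (sum=8), consumes 2 rolls
Frame 9 starts at roll index 15: roll=10 (strike), consumes 1 roll
Frame 10 starts at roll index 16: 2 remaining rolls

Answer: 0 2 4 6 8 10 12 13 15 16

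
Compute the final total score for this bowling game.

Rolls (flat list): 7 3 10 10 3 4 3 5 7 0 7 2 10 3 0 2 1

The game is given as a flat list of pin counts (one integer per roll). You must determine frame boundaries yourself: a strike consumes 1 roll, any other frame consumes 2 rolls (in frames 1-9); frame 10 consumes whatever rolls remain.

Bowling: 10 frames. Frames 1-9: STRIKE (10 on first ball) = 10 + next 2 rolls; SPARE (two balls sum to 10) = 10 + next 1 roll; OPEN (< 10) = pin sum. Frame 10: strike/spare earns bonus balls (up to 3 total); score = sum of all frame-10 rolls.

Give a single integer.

Frame 1: SPARE (7+3=10). 10 + next roll (10) = 20. Cumulative: 20
Frame 2: STRIKE. 10 + next two rolls (10+3) = 23. Cumulative: 43
Frame 3: STRIKE. 10 + next two rolls (3+4) = 17. Cumulative: 60
Frame 4: OPEN (3+4=7). Cumulative: 67
Frame 5: OPEN (3+5=8). Cumulative: 75
Frame 6: OPEN (7+0=7). Cumulative: 82
Frame 7: OPEN (7+2=9). Cumulative: 91
Frame 8: STRIKE. 10 + next two rolls (3+0) = 13. Cumulative: 104
Frame 9: OPEN (3+0=3). Cumulative: 107
Frame 10: OPEN. Sum of all frame-10 rolls (2+1) = 3. Cumulative: 110

Answer: 110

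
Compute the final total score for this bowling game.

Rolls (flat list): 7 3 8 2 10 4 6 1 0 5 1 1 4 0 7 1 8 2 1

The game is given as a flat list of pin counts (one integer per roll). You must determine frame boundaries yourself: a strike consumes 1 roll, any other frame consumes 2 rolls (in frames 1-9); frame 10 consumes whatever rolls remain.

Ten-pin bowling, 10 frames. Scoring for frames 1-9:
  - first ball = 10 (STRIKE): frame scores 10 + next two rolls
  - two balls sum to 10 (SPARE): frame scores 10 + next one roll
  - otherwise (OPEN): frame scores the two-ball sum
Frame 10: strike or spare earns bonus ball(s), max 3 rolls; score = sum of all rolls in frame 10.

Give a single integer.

Answer: 100

Derivation:
Frame 1: SPARE (7+3=10). 10 + next roll (8) = 18. Cumulative: 18
Frame 2: SPARE (8+2=10). 10 + next roll (10) = 20. Cumulative: 38
Frame 3: STRIKE. 10 + next two rolls (4+6) = 20. Cumulative: 58
Frame 4: SPARE (4+6=10). 10 + next roll (1) = 11. Cumulative: 69
Frame 5: OPEN (1+0=1). Cumulative: 70
Frame 6: OPEN (5+1=6). Cumulative: 76
Frame 7: OPEN (1+4=5). Cumulative: 81
Frame 8: OPEN (0+7=7). Cumulative: 88
Frame 9: OPEN (1+8=9). Cumulative: 97
Frame 10: OPEN. Sum of all frame-10 rolls (2+1) = 3. Cumulative: 100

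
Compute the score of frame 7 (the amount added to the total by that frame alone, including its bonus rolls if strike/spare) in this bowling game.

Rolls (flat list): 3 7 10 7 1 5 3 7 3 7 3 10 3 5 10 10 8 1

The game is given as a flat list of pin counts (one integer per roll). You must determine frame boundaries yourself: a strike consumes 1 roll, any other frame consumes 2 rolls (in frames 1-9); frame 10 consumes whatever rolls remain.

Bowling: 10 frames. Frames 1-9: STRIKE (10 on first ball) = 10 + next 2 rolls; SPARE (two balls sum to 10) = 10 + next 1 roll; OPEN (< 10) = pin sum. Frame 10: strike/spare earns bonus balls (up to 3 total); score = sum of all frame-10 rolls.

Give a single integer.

Frame 1: SPARE (3+7=10). 10 + next roll (10) = 20. Cumulative: 20
Frame 2: STRIKE. 10 + next two rolls (7+1) = 18. Cumulative: 38
Frame 3: OPEN (7+1=8). Cumulative: 46
Frame 4: OPEN (5+3=8). Cumulative: 54
Frame 5: SPARE (7+3=10). 10 + next roll (7) = 17. Cumulative: 71
Frame 6: SPARE (7+3=10). 10 + next roll (10) = 20. Cumulative: 91
Frame 7: STRIKE. 10 + next two rolls (3+5) = 18. Cumulative: 109
Frame 8: OPEN (3+5=8). Cumulative: 117
Frame 9: STRIKE. 10 + next two rolls (10+8) = 28. Cumulative: 145

Answer: 18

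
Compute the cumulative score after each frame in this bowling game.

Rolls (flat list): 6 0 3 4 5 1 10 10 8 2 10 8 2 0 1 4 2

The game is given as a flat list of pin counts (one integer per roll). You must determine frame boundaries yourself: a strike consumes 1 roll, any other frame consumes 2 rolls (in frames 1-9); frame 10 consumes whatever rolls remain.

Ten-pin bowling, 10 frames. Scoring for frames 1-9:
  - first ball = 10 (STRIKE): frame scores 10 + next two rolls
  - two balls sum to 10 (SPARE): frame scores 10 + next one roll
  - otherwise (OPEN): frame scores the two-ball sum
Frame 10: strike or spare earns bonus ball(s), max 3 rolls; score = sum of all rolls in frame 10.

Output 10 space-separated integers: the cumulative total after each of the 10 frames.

Frame 1: OPEN (6+0=6). Cumulative: 6
Frame 2: OPEN (3+4=7). Cumulative: 13
Frame 3: OPEN (5+1=6). Cumulative: 19
Frame 4: STRIKE. 10 + next two rolls (10+8) = 28. Cumulative: 47
Frame 5: STRIKE. 10 + next two rolls (8+2) = 20. Cumulative: 67
Frame 6: SPARE (8+2=10). 10 + next roll (10) = 20. Cumulative: 87
Frame 7: STRIKE. 10 + next two rolls (8+2) = 20. Cumulative: 107
Frame 8: SPARE (8+2=10). 10 + next roll (0) = 10. Cumulative: 117
Frame 9: OPEN (0+1=1). Cumulative: 118
Frame 10: OPEN. Sum of all frame-10 rolls (4+2) = 6. Cumulative: 124

Answer: 6 13 19 47 67 87 107 117 118 124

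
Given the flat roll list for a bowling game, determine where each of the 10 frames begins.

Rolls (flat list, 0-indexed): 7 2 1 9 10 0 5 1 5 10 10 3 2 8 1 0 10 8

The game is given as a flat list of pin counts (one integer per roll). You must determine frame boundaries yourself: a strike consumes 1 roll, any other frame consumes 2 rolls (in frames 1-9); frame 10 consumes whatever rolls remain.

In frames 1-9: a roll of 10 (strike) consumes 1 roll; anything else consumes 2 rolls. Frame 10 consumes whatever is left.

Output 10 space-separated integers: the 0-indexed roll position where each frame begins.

Answer: 0 2 4 5 7 9 10 11 13 15

Derivation:
Frame 1 starts at roll index 0: rolls=7,2 (sum=9), consumes 2 rolls
Frame 2 starts at roll index 2: rolls=1,9 (sum=10), consumes 2 rolls
Frame 3 starts at roll index 4: roll=10 (strike), consumes 1 roll
Frame 4 starts at roll index 5: rolls=0,5 (sum=5), consumes 2 rolls
Frame 5 starts at roll index 7: rolls=1,5 (sum=6), consumes 2 rolls
Frame 6 starts at roll index 9: roll=10 (strike), consumes 1 roll
Frame 7 starts at roll index 10: roll=10 (strike), consumes 1 roll
Frame 8 starts at roll index 11: rolls=3,2 (sum=5), consumes 2 rolls
Frame 9 starts at roll index 13: rolls=8,1 (sum=9), consumes 2 rolls
Frame 10 starts at roll index 15: 3 remaining rolls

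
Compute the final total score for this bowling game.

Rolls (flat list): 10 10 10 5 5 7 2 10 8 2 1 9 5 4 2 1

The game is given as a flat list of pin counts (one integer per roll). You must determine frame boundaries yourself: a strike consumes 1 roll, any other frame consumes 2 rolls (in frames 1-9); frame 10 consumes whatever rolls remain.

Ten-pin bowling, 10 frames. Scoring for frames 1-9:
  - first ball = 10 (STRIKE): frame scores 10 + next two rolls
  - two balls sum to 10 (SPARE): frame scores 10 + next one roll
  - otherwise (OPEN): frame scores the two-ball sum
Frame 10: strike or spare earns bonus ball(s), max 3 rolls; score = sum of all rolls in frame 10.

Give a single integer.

Answer: 159

Derivation:
Frame 1: STRIKE. 10 + next two rolls (10+10) = 30. Cumulative: 30
Frame 2: STRIKE. 10 + next two rolls (10+5) = 25. Cumulative: 55
Frame 3: STRIKE. 10 + next two rolls (5+5) = 20. Cumulative: 75
Frame 4: SPARE (5+5=10). 10 + next roll (7) = 17. Cumulative: 92
Frame 5: OPEN (7+2=9). Cumulative: 101
Frame 6: STRIKE. 10 + next two rolls (8+2) = 20. Cumulative: 121
Frame 7: SPARE (8+2=10). 10 + next roll (1) = 11. Cumulative: 132
Frame 8: SPARE (1+9=10). 10 + next roll (5) = 15. Cumulative: 147
Frame 9: OPEN (5+4=9). Cumulative: 156
Frame 10: OPEN. Sum of all frame-10 rolls (2+1) = 3. Cumulative: 159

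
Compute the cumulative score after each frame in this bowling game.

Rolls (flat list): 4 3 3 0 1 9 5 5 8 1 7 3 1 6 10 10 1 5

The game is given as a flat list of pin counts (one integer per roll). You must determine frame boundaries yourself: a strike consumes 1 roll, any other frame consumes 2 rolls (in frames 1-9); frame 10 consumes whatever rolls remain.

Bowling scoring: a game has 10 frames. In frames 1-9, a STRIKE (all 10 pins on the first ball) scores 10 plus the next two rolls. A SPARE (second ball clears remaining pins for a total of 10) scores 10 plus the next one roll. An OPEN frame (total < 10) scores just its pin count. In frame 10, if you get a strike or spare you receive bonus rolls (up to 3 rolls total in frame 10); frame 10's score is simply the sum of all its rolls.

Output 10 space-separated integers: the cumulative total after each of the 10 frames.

Answer: 7 10 25 43 52 63 70 91 107 113

Derivation:
Frame 1: OPEN (4+3=7). Cumulative: 7
Frame 2: OPEN (3+0=3). Cumulative: 10
Frame 3: SPARE (1+9=10). 10 + next roll (5) = 15. Cumulative: 25
Frame 4: SPARE (5+5=10). 10 + next roll (8) = 18. Cumulative: 43
Frame 5: OPEN (8+1=9). Cumulative: 52
Frame 6: SPARE (7+3=10). 10 + next roll (1) = 11. Cumulative: 63
Frame 7: OPEN (1+6=7). Cumulative: 70
Frame 8: STRIKE. 10 + next two rolls (10+1) = 21. Cumulative: 91
Frame 9: STRIKE. 10 + next two rolls (1+5) = 16. Cumulative: 107
Frame 10: OPEN. Sum of all frame-10 rolls (1+5) = 6. Cumulative: 113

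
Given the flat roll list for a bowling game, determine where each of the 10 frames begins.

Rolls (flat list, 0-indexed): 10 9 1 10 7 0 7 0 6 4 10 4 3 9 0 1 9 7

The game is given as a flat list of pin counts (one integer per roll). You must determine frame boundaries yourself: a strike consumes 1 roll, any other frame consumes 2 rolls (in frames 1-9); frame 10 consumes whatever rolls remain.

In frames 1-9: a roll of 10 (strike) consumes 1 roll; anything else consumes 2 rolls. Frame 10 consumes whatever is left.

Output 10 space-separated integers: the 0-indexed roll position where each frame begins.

Frame 1 starts at roll index 0: roll=10 (strike), consumes 1 roll
Frame 2 starts at roll index 1: rolls=9,1 (sum=10), consumes 2 rolls
Frame 3 starts at roll index 3: roll=10 (strike), consumes 1 roll
Frame 4 starts at roll index 4: rolls=7,0 (sum=7), consumes 2 rolls
Frame 5 starts at roll index 6: rolls=7,0 (sum=7), consumes 2 rolls
Frame 6 starts at roll index 8: rolls=6,4 (sum=10), consumes 2 rolls
Frame 7 starts at roll index 10: roll=10 (strike), consumes 1 roll
Frame 8 starts at roll index 11: rolls=4,3 (sum=7), consumes 2 rolls
Frame 9 starts at roll index 13: rolls=9,0 (sum=9), consumes 2 rolls
Frame 10 starts at roll index 15: 3 remaining rolls

Answer: 0 1 3 4 6 8 10 11 13 15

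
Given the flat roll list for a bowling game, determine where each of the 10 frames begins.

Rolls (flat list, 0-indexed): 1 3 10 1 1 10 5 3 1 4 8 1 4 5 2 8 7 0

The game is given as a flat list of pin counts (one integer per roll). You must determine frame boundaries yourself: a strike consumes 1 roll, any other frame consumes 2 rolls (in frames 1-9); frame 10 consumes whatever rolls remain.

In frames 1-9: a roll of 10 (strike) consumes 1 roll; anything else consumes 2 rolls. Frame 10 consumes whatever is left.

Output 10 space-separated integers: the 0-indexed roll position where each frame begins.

Frame 1 starts at roll index 0: rolls=1,3 (sum=4), consumes 2 rolls
Frame 2 starts at roll index 2: roll=10 (strike), consumes 1 roll
Frame 3 starts at roll index 3: rolls=1,1 (sum=2), consumes 2 rolls
Frame 4 starts at roll index 5: roll=10 (strike), consumes 1 roll
Frame 5 starts at roll index 6: rolls=5,3 (sum=8), consumes 2 rolls
Frame 6 starts at roll index 8: rolls=1,4 (sum=5), consumes 2 rolls
Frame 7 starts at roll index 10: rolls=8,1 (sum=9), consumes 2 rolls
Frame 8 starts at roll index 12: rolls=4,5 (sum=9), consumes 2 rolls
Frame 9 starts at roll index 14: rolls=2,8 (sum=10), consumes 2 rolls
Frame 10 starts at roll index 16: 2 remaining rolls

Answer: 0 2 3 5 6 8 10 12 14 16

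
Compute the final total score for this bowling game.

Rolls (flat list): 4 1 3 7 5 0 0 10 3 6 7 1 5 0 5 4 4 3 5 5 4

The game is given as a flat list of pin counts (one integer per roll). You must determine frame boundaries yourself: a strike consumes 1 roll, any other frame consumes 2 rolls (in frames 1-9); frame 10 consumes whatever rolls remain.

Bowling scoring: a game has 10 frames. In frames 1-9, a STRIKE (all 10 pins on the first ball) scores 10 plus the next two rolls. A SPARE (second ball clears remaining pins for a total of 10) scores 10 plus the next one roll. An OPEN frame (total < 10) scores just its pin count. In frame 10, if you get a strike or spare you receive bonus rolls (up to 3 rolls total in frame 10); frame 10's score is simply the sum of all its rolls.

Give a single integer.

Frame 1: OPEN (4+1=5). Cumulative: 5
Frame 2: SPARE (3+7=10). 10 + next roll (5) = 15. Cumulative: 20
Frame 3: OPEN (5+0=5). Cumulative: 25
Frame 4: SPARE (0+10=10). 10 + next roll (3) = 13. Cumulative: 38
Frame 5: OPEN (3+6=9). Cumulative: 47
Frame 6: OPEN (7+1=8). Cumulative: 55
Frame 7: OPEN (5+0=5). Cumulative: 60
Frame 8: OPEN (5+4=9). Cumulative: 69
Frame 9: OPEN (4+3=7). Cumulative: 76
Frame 10: SPARE. Sum of all frame-10 rolls (5+5+4) = 14. Cumulative: 90

Answer: 90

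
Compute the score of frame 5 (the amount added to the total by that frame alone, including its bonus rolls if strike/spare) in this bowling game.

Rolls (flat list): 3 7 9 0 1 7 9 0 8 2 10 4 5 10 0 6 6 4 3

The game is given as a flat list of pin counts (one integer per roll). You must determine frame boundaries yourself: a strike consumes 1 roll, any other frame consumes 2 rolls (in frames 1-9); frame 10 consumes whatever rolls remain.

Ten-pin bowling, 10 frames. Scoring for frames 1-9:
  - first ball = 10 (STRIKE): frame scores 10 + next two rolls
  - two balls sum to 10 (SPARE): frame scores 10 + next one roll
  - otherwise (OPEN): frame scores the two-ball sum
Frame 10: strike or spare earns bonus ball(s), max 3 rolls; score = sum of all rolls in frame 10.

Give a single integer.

Answer: 20

Derivation:
Frame 1: SPARE (3+7=10). 10 + next roll (9) = 19. Cumulative: 19
Frame 2: OPEN (9+0=9). Cumulative: 28
Frame 3: OPEN (1+7=8). Cumulative: 36
Frame 4: OPEN (9+0=9). Cumulative: 45
Frame 5: SPARE (8+2=10). 10 + next roll (10) = 20. Cumulative: 65
Frame 6: STRIKE. 10 + next two rolls (4+5) = 19. Cumulative: 84
Frame 7: OPEN (4+5=9). Cumulative: 93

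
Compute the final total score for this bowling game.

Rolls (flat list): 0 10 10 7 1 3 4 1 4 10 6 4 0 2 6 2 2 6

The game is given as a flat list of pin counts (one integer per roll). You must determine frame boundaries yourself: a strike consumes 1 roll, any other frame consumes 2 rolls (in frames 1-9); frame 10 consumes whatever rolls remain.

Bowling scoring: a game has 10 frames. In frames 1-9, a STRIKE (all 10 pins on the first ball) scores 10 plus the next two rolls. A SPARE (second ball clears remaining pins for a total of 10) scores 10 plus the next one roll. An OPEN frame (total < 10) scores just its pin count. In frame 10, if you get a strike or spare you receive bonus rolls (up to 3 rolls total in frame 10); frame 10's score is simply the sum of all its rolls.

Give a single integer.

Answer: 106

Derivation:
Frame 1: SPARE (0+10=10). 10 + next roll (10) = 20. Cumulative: 20
Frame 2: STRIKE. 10 + next two rolls (7+1) = 18. Cumulative: 38
Frame 3: OPEN (7+1=8). Cumulative: 46
Frame 4: OPEN (3+4=7). Cumulative: 53
Frame 5: OPEN (1+4=5). Cumulative: 58
Frame 6: STRIKE. 10 + next two rolls (6+4) = 20. Cumulative: 78
Frame 7: SPARE (6+4=10). 10 + next roll (0) = 10. Cumulative: 88
Frame 8: OPEN (0+2=2). Cumulative: 90
Frame 9: OPEN (6+2=8). Cumulative: 98
Frame 10: OPEN. Sum of all frame-10 rolls (2+6) = 8. Cumulative: 106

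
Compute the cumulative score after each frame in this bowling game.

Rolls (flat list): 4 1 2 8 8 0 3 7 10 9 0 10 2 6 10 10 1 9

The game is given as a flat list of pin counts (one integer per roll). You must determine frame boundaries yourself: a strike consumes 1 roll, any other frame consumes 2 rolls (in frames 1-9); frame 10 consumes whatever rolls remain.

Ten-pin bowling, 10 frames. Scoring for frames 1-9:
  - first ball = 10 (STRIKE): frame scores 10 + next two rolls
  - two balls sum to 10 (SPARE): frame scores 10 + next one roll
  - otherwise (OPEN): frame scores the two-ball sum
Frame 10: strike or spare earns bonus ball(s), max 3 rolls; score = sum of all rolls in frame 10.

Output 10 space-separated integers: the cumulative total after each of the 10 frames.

Answer: 5 23 31 51 70 79 97 105 126 146

Derivation:
Frame 1: OPEN (4+1=5). Cumulative: 5
Frame 2: SPARE (2+8=10). 10 + next roll (8) = 18. Cumulative: 23
Frame 3: OPEN (8+0=8). Cumulative: 31
Frame 4: SPARE (3+7=10). 10 + next roll (10) = 20. Cumulative: 51
Frame 5: STRIKE. 10 + next two rolls (9+0) = 19. Cumulative: 70
Frame 6: OPEN (9+0=9). Cumulative: 79
Frame 7: STRIKE. 10 + next two rolls (2+6) = 18. Cumulative: 97
Frame 8: OPEN (2+6=8). Cumulative: 105
Frame 9: STRIKE. 10 + next two rolls (10+1) = 21. Cumulative: 126
Frame 10: STRIKE. Sum of all frame-10 rolls (10+1+9) = 20. Cumulative: 146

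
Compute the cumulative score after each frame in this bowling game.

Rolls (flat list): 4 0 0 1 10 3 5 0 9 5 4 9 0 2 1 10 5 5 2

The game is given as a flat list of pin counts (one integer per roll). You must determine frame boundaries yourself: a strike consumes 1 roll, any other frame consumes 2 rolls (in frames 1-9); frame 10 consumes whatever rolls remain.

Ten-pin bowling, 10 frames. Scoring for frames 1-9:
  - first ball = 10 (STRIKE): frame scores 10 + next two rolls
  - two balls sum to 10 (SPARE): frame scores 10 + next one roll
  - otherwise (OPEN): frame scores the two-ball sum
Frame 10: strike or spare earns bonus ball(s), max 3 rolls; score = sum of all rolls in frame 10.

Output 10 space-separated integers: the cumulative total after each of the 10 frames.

Frame 1: OPEN (4+0=4). Cumulative: 4
Frame 2: OPEN (0+1=1). Cumulative: 5
Frame 3: STRIKE. 10 + next two rolls (3+5) = 18. Cumulative: 23
Frame 4: OPEN (3+5=8). Cumulative: 31
Frame 5: OPEN (0+9=9). Cumulative: 40
Frame 6: OPEN (5+4=9). Cumulative: 49
Frame 7: OPEN (9+0=9). Cumulative: 58
Frame 8: OPEN (2+1=3). Cumulative: 61
Frame 9: STRIKE. 10 + next two rolls (5+5) = 20. Cumulative: 81
Frame 10: SPARE. Sum of all frame-10 rolls (5+5+2) = 12. Cumulative: 93

Answer: 4 5 23 31 40 49 58 61 81 93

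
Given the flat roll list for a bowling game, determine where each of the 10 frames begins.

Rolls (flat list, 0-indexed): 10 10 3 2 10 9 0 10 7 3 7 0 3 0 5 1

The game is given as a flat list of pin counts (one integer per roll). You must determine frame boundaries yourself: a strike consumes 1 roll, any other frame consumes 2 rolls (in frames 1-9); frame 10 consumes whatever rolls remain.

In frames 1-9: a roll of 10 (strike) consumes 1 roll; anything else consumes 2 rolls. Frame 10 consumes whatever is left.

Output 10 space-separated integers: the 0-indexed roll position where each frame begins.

Answer: 0 1 2 4 5 7 8 10 12 14

Derivation:
Frame 1 starts at roll index 0: roll=10 (strike), consumes 1 roll
Frame 2 starts at roll index 1: roll=10 (strike), consumes 1 roll
Frame 3 starts at roll index 2: rolls=3,2 (sum=5), consumes 2 rolls
Frame 4 starts at roll index 4: roll=10 (strike), consumes 1 roll
Frame 5 starts at roll index 5: rolls=9,0 (sum=9), consumes 2 rolls
Frame 6 starts at roll index 7: roll=10 (strike), consumes 1 roll
Frame 7 starts at roll index 8: rolls=7,3 (sum=10), consumes 2 rolls
Frame 8 starts at roll index 10: rolls=7,0 (sum=7), consumes 2 rolls
Frame 9 starts at roll index 12: rolls=3,0 (sum=3), consumes 2 rolls
Frame 10 starts at roll index 14: 2 remaining rolls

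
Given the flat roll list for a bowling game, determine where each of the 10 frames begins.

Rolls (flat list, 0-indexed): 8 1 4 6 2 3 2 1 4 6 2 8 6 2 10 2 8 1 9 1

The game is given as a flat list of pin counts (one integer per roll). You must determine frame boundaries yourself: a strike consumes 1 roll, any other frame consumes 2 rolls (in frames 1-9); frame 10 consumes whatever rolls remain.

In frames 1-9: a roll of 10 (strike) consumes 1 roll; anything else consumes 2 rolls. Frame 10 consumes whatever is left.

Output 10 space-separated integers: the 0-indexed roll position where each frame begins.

Frame 1 starts at roll index 0: rolls=8,1 (sum=9), consumes 2 rolls
Frame 2 starts at roll index 2: rolls=4,6 (sum=10), consumes 2 rolls
Frame 3 starts at roll index 4: rolls=2,3 (sum=5), consumes 2 rolls
Frame 4 starts at roll index 6: rolls=2,1 (sum=3), consumes 2 rolls
Frame 5 starts at roll index 8: rolls=4,6 (sum=10), consumes 2 rolls
Frame 6 starts at roll index 10: rolls=2,8 (sum=10), consumes 2 rolls
Frame 7 starts at roll index 12: rolls=6,2 (sum=8), consumes 2 rolls
Frame 8 starts at roll index 14: roll=10 (strike), consumes 1 roll
Frame 9 starts at roll index 15: rolls=2,8 (sum=10), consumes 2 rolls
Frame 10 starts at roll index 17: 3 remaining rolls

Answer: 0 2 4 6 8 10 12 14 15 17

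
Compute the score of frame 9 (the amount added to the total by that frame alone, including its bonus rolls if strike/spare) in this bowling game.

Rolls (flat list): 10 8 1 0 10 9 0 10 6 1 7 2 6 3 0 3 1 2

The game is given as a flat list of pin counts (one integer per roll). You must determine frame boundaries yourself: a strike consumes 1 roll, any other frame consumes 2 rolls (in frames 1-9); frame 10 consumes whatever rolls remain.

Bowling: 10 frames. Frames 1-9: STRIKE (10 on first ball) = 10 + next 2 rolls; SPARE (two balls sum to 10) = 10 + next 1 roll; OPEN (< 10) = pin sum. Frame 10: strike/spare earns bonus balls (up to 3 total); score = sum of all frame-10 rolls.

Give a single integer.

Answer: 3

Derivation:
Frame 1: STRIKE. 10 + next two rolls (8+1) = 19. Cumulative: 19
Frame 2: OPEN (8+1=9). Cumulative: 28
Frame 3: SPARE (0+10=10). 10 + next roll (9) = 19. Cumulative: 47
Frame 4: OPEN (9+0=9). Cumulative: 56
Frame 5: STRIKE. 10 + next two rolls (6+1) = 17. Cumulative: 73
Frame 6: OPEN (6+1=7). Cumulative: 80
Frame 7: OPEN (7+2=9). Cumulative: 89
Frame 8: OPEN (6+3=9). Cumulative: 98
Frame 9: OPEN (0+3=3). Cumulative: 101
Frame 10: OPEN. Sum of all frame-10 rolls (1+2) = 3. Cumulative: 104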